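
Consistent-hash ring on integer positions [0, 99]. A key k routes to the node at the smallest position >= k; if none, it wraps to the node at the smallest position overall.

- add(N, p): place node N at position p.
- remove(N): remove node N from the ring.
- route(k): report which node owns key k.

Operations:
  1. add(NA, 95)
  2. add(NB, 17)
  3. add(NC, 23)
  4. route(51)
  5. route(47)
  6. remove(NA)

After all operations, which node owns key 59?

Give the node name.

Answer: NB

Derivation:
Op 1: add NA@95 -> ring=[95:NA]
Op 2: add NB@17 -> ring=[17:NB,95:NA]
Op 3: add NC@23 -> ring=[17:NB,23:NC,95:NA]
Op 4: route key 51: smallest pos >= 51 is 95 -> NA
Op 5: route key 47: smallest pos >= 47 is 95 -> NA
Op 6: remove NA -> ring=[17:NB,23:NC]
Final route key 59: none >= 59, wrap to smallest pos 17 -> NB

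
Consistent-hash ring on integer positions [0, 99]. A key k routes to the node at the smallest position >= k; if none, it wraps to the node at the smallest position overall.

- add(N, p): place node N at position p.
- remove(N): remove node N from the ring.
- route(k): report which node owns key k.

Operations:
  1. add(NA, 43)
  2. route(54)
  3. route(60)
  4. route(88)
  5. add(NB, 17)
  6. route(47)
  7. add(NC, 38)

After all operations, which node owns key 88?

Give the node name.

Op 1: add NA@43 -> ring=[43:NA]
Op 2: route key 54: none >= 54, wrap to smallest pos 43 -> NA
Op 3: route key 60: none >= 60, wrap to smallest pos 43 -> NA
Op 4: route key 88: none >= 88, wrap to smallest pos 43 -> NA
Op 5: add NB@17 -> ring=[17:NB,43:NA]
Op 6: route key 47: none >= 47, wrap to smallest pos 17 -> NB
Op 7: add NC@38 -> ring=[17:NB,38:NC,43:NA]
Final route key 88: none >= 88, wrap to smallest pos 17 -> NB

Answer: NB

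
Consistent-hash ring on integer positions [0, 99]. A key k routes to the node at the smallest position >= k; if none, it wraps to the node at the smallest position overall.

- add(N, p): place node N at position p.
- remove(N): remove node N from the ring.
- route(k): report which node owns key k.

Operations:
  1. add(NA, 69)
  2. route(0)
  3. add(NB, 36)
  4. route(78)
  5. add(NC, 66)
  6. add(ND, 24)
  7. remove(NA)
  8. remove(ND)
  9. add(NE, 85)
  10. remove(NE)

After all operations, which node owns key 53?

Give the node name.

Op 1: add NA@69 -> ring=[69:NA]
Op 2: route key 0: smallest pos >= 0 is 69 -> NA
Op 3: add NB@36 -> ring=[36:NB,69:NA]
Op 4: route key 78: none >= 78, wrap to smallest pos 36 -> NB
Op 5: add NC@66 -> ring=[36:NB,66:NC,69:NA]
Op 6: add ND@24 -> ring=[24:ND,36:NB,66:NC,69:NA]
Op 7: remove NA -> ring=[24:ND,36:NB,66:NC]
Op 8: remove ND -> ring=[36:NB,66:NC]
Op 9: add NE@85 -> ring=[36:NB,66:NC,85:NE]
Op 10: remove NE -> ring=[36:NB,66:NC]
Final route key 53: smallest pos >= 53 is 66 -> NC

Answer: NC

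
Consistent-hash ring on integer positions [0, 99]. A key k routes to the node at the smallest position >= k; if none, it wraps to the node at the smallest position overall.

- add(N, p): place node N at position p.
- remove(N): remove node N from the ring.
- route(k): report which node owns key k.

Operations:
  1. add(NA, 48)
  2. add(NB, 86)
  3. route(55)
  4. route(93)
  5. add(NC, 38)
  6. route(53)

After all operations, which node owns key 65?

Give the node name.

Answer: NB

Derivation:
Op 1: add NA@48 -> ring=[48:NA]
Op 2: add NB@86 -> ring=[48:NA,86:NB]
Op 3: route key 55: smallest pos >= 55 is 86 -> NB
Op 4: route key 93: none >= 93, wrap to smallest pos 48 -> NA
Op 5: add NC@38 -> ring=[38:NC,48:NA,86:NB]
Op 6: route key 53: smallest pos >= 53 is 86 -> NB
Final route key 65: smallest pos >= 65 is 86 -> NB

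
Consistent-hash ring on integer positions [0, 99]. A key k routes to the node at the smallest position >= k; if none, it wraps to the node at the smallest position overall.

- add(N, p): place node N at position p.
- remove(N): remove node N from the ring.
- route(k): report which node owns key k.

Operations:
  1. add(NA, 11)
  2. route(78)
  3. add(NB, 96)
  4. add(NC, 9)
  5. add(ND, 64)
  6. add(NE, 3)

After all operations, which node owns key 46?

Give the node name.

Answer: ND

Derivation:
Op 1: add NA@11 -> ring=[11:NA]
Op 2: route key 78: none >= 78, wrap to smallest pos 11 -> NA
Op 3: add NB@96 -> ring=[11:NA,96:NB]
Op 4: add NC@9 -> ring=[9:NC,11:NA,96:NB]
Op 5: add ND@64 -> ring=[9:NC,11:NA,64:ND,96:NB]
Op 6: add NE@3 -> ring=[3:NE,9:NC,11:NA,64:ND,96:NB]
Final route key 46: smallest pos >= 46 is 64 -> ND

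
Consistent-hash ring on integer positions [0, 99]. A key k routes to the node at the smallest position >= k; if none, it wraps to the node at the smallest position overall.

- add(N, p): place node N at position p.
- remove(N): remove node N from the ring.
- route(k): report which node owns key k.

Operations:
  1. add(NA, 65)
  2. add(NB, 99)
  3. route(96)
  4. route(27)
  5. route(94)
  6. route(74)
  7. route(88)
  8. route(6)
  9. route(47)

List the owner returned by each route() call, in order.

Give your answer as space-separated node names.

Op 1: add NA@65 -> ring=[65:NA]
Op 2: add NB@99 -> ring=[65:NA,99:NB]
Op 3: route key 96: smallest pos >= 96 is 99 -> NB
Op 4: route key 27: smallest pos >= 27 is 65 -> NA
Op 5: route key 94: smallest pos >= 94 is 99 -> NB
Op 6: route key 74: smallest pos >= 74 is 99 -> NB
Op 7: route key 88: smallest pos >= 88 is 99 -> NB
Op 8: route key 6: smallest pos >= 6 is 65 -> NA
Op 9: route key 47: smallest pos >= 47 is 65 -> NA

Answer: NB NA NB NB NB NA NA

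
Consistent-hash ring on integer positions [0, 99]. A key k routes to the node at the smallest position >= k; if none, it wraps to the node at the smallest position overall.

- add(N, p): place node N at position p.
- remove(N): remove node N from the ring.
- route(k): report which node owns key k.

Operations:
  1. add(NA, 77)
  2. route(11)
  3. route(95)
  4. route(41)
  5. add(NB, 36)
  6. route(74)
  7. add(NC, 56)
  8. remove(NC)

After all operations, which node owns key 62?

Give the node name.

Op 1: add NA@77 -> ring=[77:NA]
Op 2: route key 11: smallest pos >= 11 is 77 -> NA
Op 3: route key 95: none >= 95, wrap to smallest pos 77 -> NA
Op 4: route key 41: smallest pos >= 41 is 77 -> NA
Op 5: add NB@36 -> ring=[36:NB,77:NA]
Op 6: route key 74: smallest pos >= 74 is 77 -> NA
Op 7: add NC@56 -> ring=[36:NB,56:NC,77:NA]
Op 8: remove NC -> ring=[36:NB,77:NA]
Final route key 62: smallest pos >= 62 is 77 -> NA

Answer: NA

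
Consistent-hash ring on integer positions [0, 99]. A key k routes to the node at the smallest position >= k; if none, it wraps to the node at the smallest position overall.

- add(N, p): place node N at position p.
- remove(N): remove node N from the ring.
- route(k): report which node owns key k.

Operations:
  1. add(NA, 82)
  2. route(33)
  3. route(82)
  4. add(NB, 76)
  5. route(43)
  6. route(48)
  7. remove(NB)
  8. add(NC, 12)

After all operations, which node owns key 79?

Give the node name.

Answer: NA

Derivation:
Op 1: add NA@82 -> ring=[82:NA]
Op 2: route key 33: smallest pos >= 33 is 82 -> NA
Op 3: route key 82: smallest pos >= 82 is 82 -> NA
Op 4: add NB@76 -> ring=[76:NB,82:NA]
Op 5: route key 43: smallest pos >= 43 is 76 -> NB
Op 6: route key 48: smallest pos >= 48 is 76 -> NB
Op 7: remove NB -> ring=[82:NA]
Op 8: add NC@12 -> ring=[12:NC,82:NA]
Final route key 79: smallest pos >= 79 is 82 -> NA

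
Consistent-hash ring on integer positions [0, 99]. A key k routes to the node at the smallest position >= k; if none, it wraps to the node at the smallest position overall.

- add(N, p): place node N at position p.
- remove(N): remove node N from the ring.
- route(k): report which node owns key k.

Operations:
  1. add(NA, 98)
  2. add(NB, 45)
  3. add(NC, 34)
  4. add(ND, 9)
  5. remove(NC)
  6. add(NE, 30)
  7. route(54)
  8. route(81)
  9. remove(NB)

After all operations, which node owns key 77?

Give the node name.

Answer: NA

Derivation:
Op 1: add NA@98 -> ring=[98:NA]
Op 2: add NB@45 -> ring=[45:NB,98:NA]
Op 3: add NC@34 -> ring=[34:NC,45:NB,98:NA]
Op 4: add ND@9 -> ring=[9:ND,34:NC,45:NB,98:NA]
Op 5: remove NC -> ring=[9:ND,45:NB,98:NA]
Op 6: add NE@30 -> ring=[9:ND,30:NE,45:NB,98:NA]
Op 7: route key 54: smallest pos >= 54 is 98 -> NA
Op 8: route key 81: smallest pos >= 81 is 98 -> NA
Op 9: remove NB -> ring=[9:ND,30:NE,98:NA]
Final route key 77: smallest pos >= 77 is 98 -> NA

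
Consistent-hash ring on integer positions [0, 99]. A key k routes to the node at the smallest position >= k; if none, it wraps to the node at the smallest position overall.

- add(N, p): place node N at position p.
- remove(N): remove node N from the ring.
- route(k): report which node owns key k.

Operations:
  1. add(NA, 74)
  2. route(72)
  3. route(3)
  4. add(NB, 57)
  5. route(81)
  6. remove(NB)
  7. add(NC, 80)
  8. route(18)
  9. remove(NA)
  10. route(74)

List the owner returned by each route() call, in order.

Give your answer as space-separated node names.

Answer: NA NA NB NA NC

Derivation:
Op 1: add NA@74 -> ring=[74:NA]
Op 2: route key 72: smallest pos >= 72 is 74 -> NA
Op 3: route key 3: smallest pos >= 3 is 74 -> NA
Op 4: add NB@57 -> ring=[57:NB,74:NA]
Op 5: route key 81: none >= 81, wrap to smallest pos 57 -> NB
Op 6: remove NB -> ring=[74:NA]
Op 7: add NC@80 -> ring=[74:NA,80:NC]
Op 8: route key 18: smallest pos >= 18 is 74 -> NA
Op 9: remove NA -> ring=[80:NC]
Op 10: route key 74: smallest pos >= 74 is 80 -> NC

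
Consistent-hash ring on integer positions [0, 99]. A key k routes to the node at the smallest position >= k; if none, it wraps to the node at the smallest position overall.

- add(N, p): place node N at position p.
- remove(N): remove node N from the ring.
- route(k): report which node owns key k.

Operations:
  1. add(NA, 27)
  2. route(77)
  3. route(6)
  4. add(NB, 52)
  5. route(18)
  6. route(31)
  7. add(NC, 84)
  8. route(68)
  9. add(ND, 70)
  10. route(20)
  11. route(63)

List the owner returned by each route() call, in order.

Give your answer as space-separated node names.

Op 1: add NA@27 -> ring=[27:NA]
Op 2: route key 77: none >= 77, wrap to smallest pos 27 -> NA
Op 3: route key 6: smallest pos >= 6 is 27 -> NA
Op 4: add NB@52 -> ring=[27:NA,52:NB]
Op 5: route key 18: smallest pos >= 18 is 27 -> NA
Op 6: route key 31: smallest pos >= 31 is 52 -> NB
Op 7: add NC@84 -> ring=[27:NA,52:NB,84:NC]
Op 8: route key 68: smallest pos >= 68 is 84 -> NC
Op 9: add ND@70 -> ring=[27:NA,52:NB,70:ND,84:NC]
Op 10: route key 20: smallest pos >= 20 is 27 -> NA
Op 11: route key 63: smallest pos >= 63 is 70 -> ND

Answer: NA NA NA NB NC NA ND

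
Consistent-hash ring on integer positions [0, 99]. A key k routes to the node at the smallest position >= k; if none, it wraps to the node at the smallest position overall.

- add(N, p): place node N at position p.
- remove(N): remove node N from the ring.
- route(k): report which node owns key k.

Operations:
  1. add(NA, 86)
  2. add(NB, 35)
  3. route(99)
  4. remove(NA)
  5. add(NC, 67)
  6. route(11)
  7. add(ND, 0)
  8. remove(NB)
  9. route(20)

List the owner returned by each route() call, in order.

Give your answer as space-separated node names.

Op 1: add NA@86 -> ring=[86:NA]
Op 2: add NB@35 -> ring=[35:NB,86:NA]
Op 3: route key 99: none >= 99, wrap to smallest pos 35 -> NB
Op 4: remove NA -> ring=[35:NB]
Op 5: add NC@67 -> ring=[35:NB,67:NC]
Op 6: route key 11: smallest pos >= 11 is 35 -> NB
Op 7: add ND@0 -> ring=[0:ND,35:NB,67:NC]
Op 8: remove NB -> ring=[0:ND,67:NC]
Op 9: route key 20: smallest pos >= 20 is 67 -> NC

Answer: NB NB NC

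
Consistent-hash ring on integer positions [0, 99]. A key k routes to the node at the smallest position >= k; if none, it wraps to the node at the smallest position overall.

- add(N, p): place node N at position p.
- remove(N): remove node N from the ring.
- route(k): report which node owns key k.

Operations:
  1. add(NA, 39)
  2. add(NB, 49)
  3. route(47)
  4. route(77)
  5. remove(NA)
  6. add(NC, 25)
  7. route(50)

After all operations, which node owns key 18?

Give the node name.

Answer: NC

Derivation:
Op 1: add NA@39 -> ring=[39:NA]
Op 2: add NB@49 -> ring=[39:NA,49:NB]
Op 3: route key 47: smallest pos >= 47 is 49 -> NB
Op 4: route key 77: none >= 77, wrap to smallest pos 39 -> NA
Op 5: remove NA -> ring=[49:NB]
Op 6: add NC@25 -> ring=[25:NC,49:NB]
Op 7: route key 50: none >= 50, wrap to smallest pos 25 -> NC
Final route key 18: smallest pos >= 18 is 25 -> NC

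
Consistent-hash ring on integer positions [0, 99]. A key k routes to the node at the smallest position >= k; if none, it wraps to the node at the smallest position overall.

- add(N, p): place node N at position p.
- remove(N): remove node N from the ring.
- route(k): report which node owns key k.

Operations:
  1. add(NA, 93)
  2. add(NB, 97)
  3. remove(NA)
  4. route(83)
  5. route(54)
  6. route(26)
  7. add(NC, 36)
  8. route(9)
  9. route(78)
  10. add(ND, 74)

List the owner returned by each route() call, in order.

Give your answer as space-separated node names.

Answer: NB NB NB NC NB

Derivation:
Op 1: add NA@93 -> ring=[93:NA]
Op 2: add NB@97 -> ring=[93:NA,97:NB]
Op 3: remove NA -> ring=[97:NB]
Op 4: route key 83: smallest pos >= 83 is 97 -> NB
Op 5: route key 54: smallest pos >= 54 is 97 -> NB
Op 6: route key 26: smallest pos >= 26 is 97 -> NB
Op 7: add NC@36 -> ring=[36:NC,97:NB]
Op 8: route key 9: smallest pos >= 9 is 36 -> NC
Op 9: route key 78: smallest pos >= 78 is 97 -> NB
Op 10: add ND@74 -> ring=[36:NC,74:ND,97:NB]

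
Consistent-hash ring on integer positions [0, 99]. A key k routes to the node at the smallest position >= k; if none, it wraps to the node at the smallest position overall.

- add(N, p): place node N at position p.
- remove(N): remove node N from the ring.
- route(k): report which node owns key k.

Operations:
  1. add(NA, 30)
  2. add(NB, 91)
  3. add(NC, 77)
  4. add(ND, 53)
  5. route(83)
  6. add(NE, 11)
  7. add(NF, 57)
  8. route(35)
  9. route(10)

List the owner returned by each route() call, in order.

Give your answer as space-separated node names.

Op 1: add NA@30 -> ring=[30:NA]
Op 2: add NB@91 -> ring=[30:NA,91:NB]
Op 3: add NC@77 -> ring=[30:NA,77:NC,91:NB]
Op 4: add ND@53 -> ring=[30:NA,53:ND,77:NC,91:NB]
Op 5: route key 83: smallest pos >= 83 is 91 -> NB
Op 6: add NE@11 -> ring=[11:NE,30:NA,53:ND,77:NC,91:NB]
Op 7: add NF@57 -> ring=[11:NE,30:NA,53:ND,57:NF,77:NC,91:NB]
Op 8: route key 35: smallest pos >= 35 is 53 -> ND
Op 9: route key 10: smallest pos >= 10 is 11 -> NE

Answer: NB ND NE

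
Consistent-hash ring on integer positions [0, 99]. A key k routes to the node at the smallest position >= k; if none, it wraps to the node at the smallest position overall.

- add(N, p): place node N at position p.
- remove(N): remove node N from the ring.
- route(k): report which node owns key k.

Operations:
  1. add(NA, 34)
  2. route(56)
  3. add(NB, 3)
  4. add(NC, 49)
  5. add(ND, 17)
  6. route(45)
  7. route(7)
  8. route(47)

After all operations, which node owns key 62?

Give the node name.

Op 1: add NA@34 -> ring=[34:NA]
Op 2: route key 56: none >= 56, wrap to smallest pos 34 -> NA
Op 3: add NB@3 -> ring=[3:NB,34:NA]
Op 4: add NC@49 -> ring=[3:NB,34:NA,49:NC]
Op 5: add ND@17 -> ring=[3:NB,17:ND,34:NA,49:NC]
Op 6: route key 45: smallest pos >= 45 is 49 -> NC
Op 7: route key 7: smallest pos >= 7 is 17 -> ND
Op 8: route key 47: smallest pos >= 47 is 49 -> NC
Final route key 62: none >= 62, wrap to smallest pos 3 -> NB

Answer: NB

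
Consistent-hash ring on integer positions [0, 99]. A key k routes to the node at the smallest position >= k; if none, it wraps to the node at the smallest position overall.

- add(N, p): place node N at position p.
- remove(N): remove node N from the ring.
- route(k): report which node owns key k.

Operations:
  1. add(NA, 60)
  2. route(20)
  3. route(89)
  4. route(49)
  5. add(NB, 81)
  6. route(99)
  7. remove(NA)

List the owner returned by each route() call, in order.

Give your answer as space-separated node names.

Answer: NA NA NA NA

Derivation:
Op 1: add NA@60 -> ring=[60:NA]
Op 2: route key 20: smallest pos >= 20 is 60 -> NA
Op 3: route key 89: none >= 89, wrap to smallest pos 60 -> NA
Op 4: route key 49: smallest pos >= 49 is 60 -> NA
Op 5: add NB@81 -> ring=[60:NA,81:NB]
Op 6: route key 99: none >= 99, wrap to smallest pos 60 -> NA
Op 7: remove NA -> ring=[81:NB]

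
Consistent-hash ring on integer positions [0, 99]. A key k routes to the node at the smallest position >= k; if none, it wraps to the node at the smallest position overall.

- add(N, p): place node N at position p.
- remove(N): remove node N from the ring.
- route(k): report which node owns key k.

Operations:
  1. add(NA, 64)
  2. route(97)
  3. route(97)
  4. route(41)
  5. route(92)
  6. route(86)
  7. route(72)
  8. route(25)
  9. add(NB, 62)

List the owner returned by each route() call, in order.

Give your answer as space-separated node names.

Op 1: add NA@64 -> ring=[64:NA]
Op 2: route key 97: none >= 97, wrap to smallest pos 64 -> NA
Op 3: route key 97: none >= 97, wrap to smallest pos 64 -> NA
Op 4: route key 41: smallest pos >= 41 is 64 -> NA
Op 5: route key 92: none >= 92, wrap to smallest pos 64 -> NA
Op 6: route key 86: none >= 86, wrap to smallest pos 64 -> NA
Op 7: route key 72: none >= 72, wrap to smallest pos 64 -> NA
Op 8: route key 25: smallest pos >= 25 is 64 -> NA
Op 9: add NB@62 -> ring=[62:NB,64:NA]

Answer: NA NA NA NA NA NA NA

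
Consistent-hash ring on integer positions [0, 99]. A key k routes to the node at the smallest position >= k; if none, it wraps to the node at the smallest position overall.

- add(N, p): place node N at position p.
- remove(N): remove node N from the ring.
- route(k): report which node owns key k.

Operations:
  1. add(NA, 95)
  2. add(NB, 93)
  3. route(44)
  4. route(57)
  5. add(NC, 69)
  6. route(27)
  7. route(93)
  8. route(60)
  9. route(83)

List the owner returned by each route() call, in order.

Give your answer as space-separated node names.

Answer: NB NB NC NB NC NB

Derivation:
Op 1: add NA@95 -> ring=[95:NA]
Op 2: add NB@93 -> ring=[93:NB,95:NA]
Op 3: route key 44: smallest pos >= 44 is 93 -> NB
Op 4: route key 57: smallest pos >= 57 is 93 -> NB
Op 5: add NC@69 -> ring=[69:NC,93:NB,95:NA]
Op 6: route key 27: smallest pos >= 27 is 69 -> NC
Op 7: route key 93: smallest pos >= 93 is 93 -> NB
Op 8: route key 60: smallest pos >= 60 is 69 -> NC
Op 9: route key 83: smallest pos >= 83 is 93 -> NB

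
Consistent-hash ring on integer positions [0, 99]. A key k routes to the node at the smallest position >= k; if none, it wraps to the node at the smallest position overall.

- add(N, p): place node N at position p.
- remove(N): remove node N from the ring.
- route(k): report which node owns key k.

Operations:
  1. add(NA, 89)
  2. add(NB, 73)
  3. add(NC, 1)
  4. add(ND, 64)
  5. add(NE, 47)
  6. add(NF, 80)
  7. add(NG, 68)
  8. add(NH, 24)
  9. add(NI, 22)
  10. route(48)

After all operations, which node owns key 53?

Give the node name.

Op 1: add NA@89 -> ring=[89:NA]
Op 2: add NB@73 -> ring=[73:NB,89:NA]
Op 3: add NC@1 -> ring=[1:NC,73:NB,89:NA]
Op 4: add ND@64 -> ring=[1:NC,64:ND,73:NB,89:NA]
Op 5: add NE@47 -> ring=[1:NC,47:NE,64:ND,73:NB,89:NA]
Op 6: add NF@80 -> ring=[1:NC,47:NE,64:ND,73:NB,80:NF,89:NA]
Op 7: add NG@68 -> ring=[1:NC,47:NE,64:ND,68:NG,73:NB,80:NF,89:NA]
Op 8: add NH@24 -> ring=[1:NC,24:NH,47:NE,64:ND,68:NG,73:NB,80:NF,89:NA]
Op 9: add NI@22 -> ring=[1:NC,22:NI,24:NH,47:NE,64:ND,68:NG,73:NB,80:NF,89:NA]
Op 10: route key 48: smallest pos >= 48 is 64 -> ND
Final route key 53: smallest pos >= 53 is 64 -> ND

Answer: ND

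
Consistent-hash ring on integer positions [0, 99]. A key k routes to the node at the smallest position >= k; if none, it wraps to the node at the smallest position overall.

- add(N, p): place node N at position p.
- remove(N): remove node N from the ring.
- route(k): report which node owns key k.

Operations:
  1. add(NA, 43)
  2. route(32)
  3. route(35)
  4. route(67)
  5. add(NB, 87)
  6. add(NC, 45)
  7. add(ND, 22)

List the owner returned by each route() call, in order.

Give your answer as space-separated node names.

Answer: NA NA NA

Derivation:
Op 1: add NA@43 -> ring=[43:NA]
Op 2: route key 32: smallest pos >= 32 is 43 -> NA
Op 3: route key 35: smallest pos >= 35 is 43 -> NA
Op 4: route key 67: none >= 67, wrap to smallest pos 43 -> NA
Op 5: add NB@87 -> ring=[43:NA,87:NB]
Op 6: add NC@45 -> ring=[43:NA,45:NC,87:NB]
Op 7: add ND@22 -> ring=[22:ND,43:NA,45:NC,87:NB]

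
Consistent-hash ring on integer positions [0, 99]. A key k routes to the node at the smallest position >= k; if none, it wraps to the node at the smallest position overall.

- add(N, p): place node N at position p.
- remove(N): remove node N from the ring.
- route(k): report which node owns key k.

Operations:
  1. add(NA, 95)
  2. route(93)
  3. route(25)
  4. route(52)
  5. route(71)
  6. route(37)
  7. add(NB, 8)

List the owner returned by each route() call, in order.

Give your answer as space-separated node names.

Op 1: add NA@95 -> ring=[95:NA]
Op 2: route key 93: smallest pos >= 93 is 95 -> NA
Op 3: route key 25: smallest pos >= 25 is 95 -> NA
Op 4: route key 52: smallest pos >= 52 is 95 -> NA
Op 5: route key 71: smallest pos >= 71 is 95 -> NA
Op 6: route key 37: smallest pos >= 37 is 95 -> NA
Op 7: add NB@8 -> ring=[8:NB,95:NA]

Answer: NA NA NA NA NA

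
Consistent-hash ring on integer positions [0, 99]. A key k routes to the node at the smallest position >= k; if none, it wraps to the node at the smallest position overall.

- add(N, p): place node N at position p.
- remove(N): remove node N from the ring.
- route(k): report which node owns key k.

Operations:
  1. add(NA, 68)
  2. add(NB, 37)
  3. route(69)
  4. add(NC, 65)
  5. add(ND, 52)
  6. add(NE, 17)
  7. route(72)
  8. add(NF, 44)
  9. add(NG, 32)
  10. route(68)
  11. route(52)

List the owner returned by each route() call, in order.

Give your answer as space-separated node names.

Answer: NB NE NA ND

Derivation:
Op 1: add NA@68 -> ring=[68:NA]
Op 2: add NB@37 -> ring=[37:NB,68:NA]
Op 3: route key 69: none >= 69, wrap to smallest pos 37 -> NB
Op 4: add NC@65 -> ring=[37:NB,65:NC,68:NA]
Op 5: add ND@52 -> ring=[37:NB,52:ND,65:NC,68:NA]
Op 6: add NE@17 -> ring=[17:NE,37:NB,52:ND,65:NC,68:NA]
Op 7: route key 72: none >= 72, wrap to smallest pos 17 -> NE
Op 8: add NF@44 -> ring=[17:NE,37:NB,44:NF,52:ND,65:NC,68:NA]
Op 9: add NG@32 -> ring=[17:NE,32:NG,37:NB,44:NF,52:ND,65:NC,68:NA]
Op 10: route key 68: smallest pos >= 68 is 68 -> NA
Op 11: route key 52: smallest pos >= 52 is 52 -> ND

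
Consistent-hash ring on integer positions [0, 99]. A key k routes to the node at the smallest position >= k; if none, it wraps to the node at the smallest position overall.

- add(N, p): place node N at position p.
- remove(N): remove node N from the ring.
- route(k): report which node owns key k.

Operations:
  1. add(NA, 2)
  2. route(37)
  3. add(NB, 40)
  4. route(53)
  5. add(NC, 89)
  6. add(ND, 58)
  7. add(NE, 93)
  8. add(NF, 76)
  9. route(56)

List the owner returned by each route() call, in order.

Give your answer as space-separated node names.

Answer: NA NA ND

Derivation:
Op 1: add NA@2 -> ring=[2:NA]
Op 2: route key 37: none >= 37, wrap to smallest pos 2 -> NA
Op 3: add NB@40 -> ring=[2:NA,40:NB]
Op 4: route key 53: none >= 53, wrap to smallest pos 2 -> NA
Op 5: add NC@89 -> ring=[2:NA,40:NB,89:NC]
Op 6: add ND@58 -> ring=[2:NA,40:NB,58:ND,89:NC]
Op 7: add NE@93 -> ring=[2:NA,40:NB,58:ND,89:NC,93:NE]
Op 8: add NF@76 -> ring=[2:NA,40:NB,58:ND,76:NF,89:NC,93:NE]
Op 9: route key 56: smallest pos >= 56 is 58 -> ND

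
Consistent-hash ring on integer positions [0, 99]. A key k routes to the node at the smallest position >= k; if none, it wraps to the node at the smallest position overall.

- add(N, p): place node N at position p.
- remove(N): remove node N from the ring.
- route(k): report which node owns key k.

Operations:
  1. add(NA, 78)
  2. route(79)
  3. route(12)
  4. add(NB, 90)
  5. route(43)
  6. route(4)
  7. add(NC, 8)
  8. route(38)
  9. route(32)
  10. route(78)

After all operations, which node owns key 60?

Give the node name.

Op 1: add NA@78 -> ring=[78:NA]
Op 2: route key 79: none >= 79, wrap to smallest pos 78 -> NA
Op 3: route key 12: smallest pos >= 12 is 78 -> NA
Op 4: add NB@90 -> ring=[78:NA,90:NB]
Op 5: route key 43: smallest pos >= 43 is 78 -> NA
Op 6: route key 4: smallest pos >= 4 is 78 -> NA
Op 7: add NC@8 -> ring=[8:NC,78:NA,90:NB]
Op 8: route key 38: smallest pos >= 38 is 78 -> NA
Op 9: route key 32: smallest pos >= 32 is 78 -> NA
Op 10: route key 78: smallest pos >= 78 is 78 -> NA
Final route key 60: smallest pos >= 60 is 78 -> NA

Answer: NA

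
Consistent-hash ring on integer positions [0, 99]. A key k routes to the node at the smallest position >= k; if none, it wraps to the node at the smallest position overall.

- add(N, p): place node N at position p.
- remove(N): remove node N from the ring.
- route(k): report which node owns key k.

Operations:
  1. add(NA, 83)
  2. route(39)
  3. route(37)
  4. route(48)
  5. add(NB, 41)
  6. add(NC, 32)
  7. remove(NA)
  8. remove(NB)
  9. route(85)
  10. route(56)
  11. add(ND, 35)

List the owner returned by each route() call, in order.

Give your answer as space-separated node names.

Op 1: add NA@83 -> ring=[83:NA]
Op 2: route key 39: smallest pos >= 39 is 83 -> NA
Op 3: route key 37: smallest pos >= 37 is 83 -> NA
Op 4: route key 48: smallest pos >= 48 is 83 -> NA
Op 5: add NB@41 -> ring=[41:NB,83:NA]
Op 6: add NC@32 -> ring=[32:NC,41:NB,83:NA]
Op 7: remove NA -> ring=[32:NC,41:NB]
Op 8: remove NB -> ring=[32:NC]
Op 9: route key 85: none >= 85, wrap to smallest pos 32 -> NC
Op 10: route key 56: none >= 56, wrap to smallest pos 32 -> NC
Op 11: add ND@35 -> ring=[32:NC,35:ND]

Answer: NA NA NA NC NC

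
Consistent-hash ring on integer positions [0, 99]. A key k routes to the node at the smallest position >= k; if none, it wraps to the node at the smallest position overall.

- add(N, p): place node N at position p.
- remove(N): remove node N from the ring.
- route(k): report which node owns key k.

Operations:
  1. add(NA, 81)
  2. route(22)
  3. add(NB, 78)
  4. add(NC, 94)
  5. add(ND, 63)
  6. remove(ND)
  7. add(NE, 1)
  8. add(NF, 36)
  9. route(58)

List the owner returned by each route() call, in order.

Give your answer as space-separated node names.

Answer: NA NB

Derivation:
Op 1: add NA@81 -> ring=[81:NA]
Op 2: route key 22: smallest pos >= 22 is 81 -> NA
Op 3: add NB@78 -> ring=[78:NB,81:NA]
Op 4: add NC@94 -> ring=[78:NB,81:NA,94:NC]
Op 5: add ND@63 -> ring=[63:ND,78:NB,81:NA,94:NC]
Op 6: remove ND -> ring=[78:NB,81:NA,94:NC]
Op 7: add NE@1 -> ring=[1:NE,78:NB,81:NA,94:NC]
Op 8: add NF@36 -> ring=[1:NE,36:NF,78:NB,81:NA,94:NC]
Op 9: route key 58: smallest pos >= 58 is 78 -> NB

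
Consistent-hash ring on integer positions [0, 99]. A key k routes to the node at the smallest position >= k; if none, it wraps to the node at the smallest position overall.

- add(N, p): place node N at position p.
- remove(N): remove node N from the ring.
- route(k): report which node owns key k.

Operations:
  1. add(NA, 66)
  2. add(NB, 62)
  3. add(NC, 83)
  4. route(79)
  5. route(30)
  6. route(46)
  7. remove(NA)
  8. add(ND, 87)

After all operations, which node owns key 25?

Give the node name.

Answer: NB

Derivation:
Op 1: add NA@66 -> ring=[66:NA]
Op 2: add NB@62 -> ring=[62:NB,66:NA]
Op 3: add NC@83 -> ring=[62:NB,66:NA,83:NC]
Op 4: route key 79: smallest pos >= 79 is 83 -> NC
Op 5: route key 30: smallest pos >= 30 is 62 -> NB
Op 6: route key 46: smallest pos >= 46 is 62 -> NB
Op 7: remove NA -> ring=[62:NB,83:NC]
Op 8: add ND@87 -> ring=[62:NB,83:NC,87:ND]
Final route key 25: smallest pos >= 25 is 62 -> NB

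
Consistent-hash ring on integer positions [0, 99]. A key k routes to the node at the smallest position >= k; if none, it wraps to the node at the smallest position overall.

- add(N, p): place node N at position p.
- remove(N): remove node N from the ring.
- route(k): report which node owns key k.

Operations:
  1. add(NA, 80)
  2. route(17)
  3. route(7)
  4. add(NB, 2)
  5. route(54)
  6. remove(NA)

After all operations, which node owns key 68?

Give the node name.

Answer: NB

Derivation:
Op 1: add NA@80 -> ring=[80:NA]
Op 2: route key 17: smallest pos >= 17 is 80 -> NA
Op 3: route key 7: smallest pos >= 7 is 80 -> NA
Op 4: add NB@2 -> ring=[2:NB,80:NA]
Op 5: route key 54: smallest pos >= 54 is 80 -> NA
Op 6: remove NA -> ring=[2:NB]
Final route key 68: none >= 68, wrap to smallest pos 2 -> NB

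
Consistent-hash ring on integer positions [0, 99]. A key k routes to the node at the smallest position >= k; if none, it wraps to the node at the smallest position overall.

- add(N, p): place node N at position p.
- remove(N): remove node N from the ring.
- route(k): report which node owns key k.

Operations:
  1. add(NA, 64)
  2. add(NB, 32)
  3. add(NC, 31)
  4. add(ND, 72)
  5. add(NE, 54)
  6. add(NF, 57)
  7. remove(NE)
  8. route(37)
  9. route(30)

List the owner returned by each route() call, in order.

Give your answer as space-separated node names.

Op 1: add NA@64 -> ring=[64:NA]
Op 2: add NB@32 -> ring=[32:NB,64:NA]
Op 3: add NC@31 -> ring=[31:NC,32:NB,64:NA]
Op 4: add ND@72 -> ring=[31:NC,32:NB,64:NA,72:ND]
Op 5: add NE@54 -> ring=[31:NC,32:NB,54:NE,64:NA,72:ND]
Op 6: add NF@57 -> ring=[31:NC,32:NB,54:NE,57:NF,64:NA,72:ND]
Op 7: remove NE -> ring=[31:NC,32:NB,57:NF,64:NA,72:ND]
Op 8: route key 37: smallest pos >= 37 is 57 -> NF
Op 9: route key 30: smallest pos >= 30 is 31 -> NC

Answer: NF NC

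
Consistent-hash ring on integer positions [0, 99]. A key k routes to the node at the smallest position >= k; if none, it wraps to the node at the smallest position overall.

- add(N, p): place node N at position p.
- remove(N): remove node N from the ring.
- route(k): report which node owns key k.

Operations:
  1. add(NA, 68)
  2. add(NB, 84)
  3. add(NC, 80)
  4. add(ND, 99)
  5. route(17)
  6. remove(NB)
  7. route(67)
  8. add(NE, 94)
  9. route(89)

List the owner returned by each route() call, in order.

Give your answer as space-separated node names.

Op 1: add NA@68 -> ring=[68:NA]
Op 2: add NB@84 -> ring=[68:NA,84:NB]
Op 3: add NC@80 -> ring=[68:NA,80:NC,84:NB]
Op 4: add ND@99 -> ring=[68:NA,80:NC,84:NB,99:ND]
Op 5: route key 17: smallest pos >= 17 is 68 -> NA
Op 6: remove NB -> ring=[68:NA,80:NC,99:ND]
Op 7: route key 67: smallest pos >= 67 is 68 -> NA
Op 8: add NE@94 -> ring=[68:NA,80:NC,94:NE,99:ND]
Op 9: route key 89: smallest pos >= 89 is 94 -> NE

Answer: NA NA NE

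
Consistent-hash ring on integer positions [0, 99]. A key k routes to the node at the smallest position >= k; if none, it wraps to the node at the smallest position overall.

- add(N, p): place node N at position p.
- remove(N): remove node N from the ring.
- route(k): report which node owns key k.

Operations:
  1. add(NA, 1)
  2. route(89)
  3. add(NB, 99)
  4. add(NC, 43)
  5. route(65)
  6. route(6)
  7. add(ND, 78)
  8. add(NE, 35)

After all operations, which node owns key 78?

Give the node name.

Op 1: add NA@1 -> ring=[1:NA]
Op 2: route key 89: none >= 89, wrap to smallest pos 1 -> NA
Op 3: add NB@99 -> ring=[1:NA,99:NB]
Op 4: add NC@43 -> ring=[1:NA,43:NC,99:NB]
Op 5: route key 65: smallest pos >= 65 is 99 -> NB
Op 6: route key 6: smallest pos >= 6 is 43 -> NC
Op 7: add ND@78 -> ring=[1:NA,43:NC,78:ND,99:NB]
Op 8: add NE@35 -> ring=[1:NA,35:NE,43:NC,78:ND,99:NB]
Final route key 78: smallest pos >= 78 is 78 -> ND

Answer: ND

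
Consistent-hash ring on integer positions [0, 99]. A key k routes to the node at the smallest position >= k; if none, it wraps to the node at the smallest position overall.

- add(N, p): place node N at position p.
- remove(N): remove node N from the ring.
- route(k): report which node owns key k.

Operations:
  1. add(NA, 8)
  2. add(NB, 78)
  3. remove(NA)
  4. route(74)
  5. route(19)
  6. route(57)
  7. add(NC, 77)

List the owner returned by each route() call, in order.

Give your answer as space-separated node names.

Answer: NB NB NB

Derivation:
Op 1: add NA@8 -> ring=[8:NA]
Op 2: add NB@78 -> ring=[8:NA,78:NB]
Op 3: remove NA -> ring=[78:NB]
Op 4: route key 74: smallest pos >= 74 is 78 -> NB
Op 5: route key 19: smallest pos >= 19 is 78 -> NB
Op 6: route key 57: smallest pos >= 57 is 78 -> NB
Op 7: add NC@77 -> ring=[77:NC,78:NB]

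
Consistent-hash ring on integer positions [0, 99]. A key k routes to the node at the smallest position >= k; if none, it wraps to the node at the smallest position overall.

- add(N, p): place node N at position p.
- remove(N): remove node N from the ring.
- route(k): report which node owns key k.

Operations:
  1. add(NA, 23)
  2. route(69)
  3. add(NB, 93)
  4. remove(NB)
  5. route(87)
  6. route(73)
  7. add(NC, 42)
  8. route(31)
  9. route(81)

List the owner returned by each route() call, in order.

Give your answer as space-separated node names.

Answer: NA NA NA NC NA

Derivation:
Op 1: add NA@23 -> ring=[23:NA]
Op 2: route key 69: none >= 69, wrap to smallest pos 23 -> NA
Op 3: add NB@93 -> ring=[23:NA,93:NB]
Op 4: remove NB -> ring=[23:NA]
Op 5: route key 87: none >= 87, wrap to smallest pos 23 -> NA
Op 6: route key 73: none >= 73, wrap to smallest pos 23 -> NA
Op 7: add NC@42 -> ring=[23:NA,42:NC]
Op 8: route key 31: smallest pos >= 31 is 42 -> NC
Op 9: route key 81: none >= 81, wrap to smallest pos 23 -> NA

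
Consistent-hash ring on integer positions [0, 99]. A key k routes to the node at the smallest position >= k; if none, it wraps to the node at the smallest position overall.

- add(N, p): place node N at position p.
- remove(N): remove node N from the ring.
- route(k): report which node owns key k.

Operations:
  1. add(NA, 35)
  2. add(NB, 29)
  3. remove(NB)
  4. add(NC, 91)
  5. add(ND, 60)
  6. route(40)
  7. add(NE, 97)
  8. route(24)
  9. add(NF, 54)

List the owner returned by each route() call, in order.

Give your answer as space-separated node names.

Op 1: add NA@35 -> ring=[35:NA]
Op 2: add NB@29 -> ring=[29:NB,35:NA]
Op 3: remove NB -> ring=[35:NA]
Op 4: add NC@91 -> ring=[35:NA,91:NC]
Op 5: add ND@60 -> ring=[35:NA,60:ND,91:NC]
Op 6: route key 40: smallest pos >= 40 is 60 -> ND
Op 7: add NE@97 -> ring=[35:NA,60:ND,91:NC,97:NE]
Op 8: route key 24: smallest pos >= 24 is 35 -> NA
Op 9: add NF@54 -> ring=[35:NA,54:NF,60:ND,91:NC,97:NE]

Answer: ND NA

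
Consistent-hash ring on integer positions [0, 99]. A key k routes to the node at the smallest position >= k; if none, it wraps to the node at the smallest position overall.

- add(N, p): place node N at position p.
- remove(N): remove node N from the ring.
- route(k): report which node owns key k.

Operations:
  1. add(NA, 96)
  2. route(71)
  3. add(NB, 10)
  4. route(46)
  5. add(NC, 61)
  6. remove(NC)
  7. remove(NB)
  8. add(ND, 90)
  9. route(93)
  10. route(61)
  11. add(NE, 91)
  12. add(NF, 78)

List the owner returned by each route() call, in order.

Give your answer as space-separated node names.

Answer: NA NA NA ND

Derivation:
Op 1: add NA@96 -> ring=[96:NA]
Op 2: route key 71: smallest pos >= 71 is 96 -> NA
Op 3: add NB@10 -> ring=[10:NB,96:NA]
Op 4: route key 46: smallest pos >= 46 is 96 -> NA
Op 5: add NC@61 -> ring=[10:NB,61:NC,96:NA]
Op 6: remove NC -> ring=[10:NB,96:NA]
Op 7: remove NB -> ring=[96:NA]
Op 8: add ND@90 -> ring=[90:ND,96:NA]
Op 9: route key 93: smallest pos >= 93 is 96 -> NA
Op 10: route key 61: smallest pos >= 61 is 90 -> ND
Op 11: add NE@91 -> ring=[90:ND,91:NE,96:NA]
Op 12: add NF@78 -> ring=[78:NF,90:ND,91:NE,96:NA]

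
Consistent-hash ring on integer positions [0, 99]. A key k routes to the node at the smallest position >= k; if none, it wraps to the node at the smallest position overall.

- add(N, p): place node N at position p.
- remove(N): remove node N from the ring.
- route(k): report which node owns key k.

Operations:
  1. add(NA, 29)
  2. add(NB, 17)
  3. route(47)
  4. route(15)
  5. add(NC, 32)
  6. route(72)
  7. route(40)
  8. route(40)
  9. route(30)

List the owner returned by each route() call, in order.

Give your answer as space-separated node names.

Op 1: add NA@29 -> ring=[29:NA]
Op 2: add NB@17 -> ring=[17:NB,29:NA]
Op 3: route key 47: none >= 47, wrap to smallest pos 17 -> NB
Op 4: route key 15: smallest pos >= 15 is 17 -> NB
Op 5: add NC@32 -> ring=[17:NB,29:NA,32:NC]
Op 6: route key 72: none >= 72, wrap to smallest pos 17 -> NB
Op 7: route key 40: none >= 40, wrap to smallest pos 17 -> NB
Op 8: route key 40: none >= 40, wrap to smallest pos 17 -> NB
Op 9: route key 30: smallest pos >= 30 is 32 -> NC

Answer: NB NB NB NB NB NC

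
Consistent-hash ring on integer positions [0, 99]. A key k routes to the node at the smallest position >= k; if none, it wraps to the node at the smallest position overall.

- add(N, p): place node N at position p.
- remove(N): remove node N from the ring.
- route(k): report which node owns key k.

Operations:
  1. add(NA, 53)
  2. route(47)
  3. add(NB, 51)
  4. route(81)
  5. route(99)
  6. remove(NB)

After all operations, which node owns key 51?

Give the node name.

Op 1: add NA@53 -> ring=[53:NA]
Op 2: route key 47: smallest pos >= 47 is 53 -> NA
Op 3: add NB@51 -> ring=[51:NB,53:NA]
Op 4: route key 81: none >= 81, wrap to smallest pos 51 -> NB
Op 5: route key 99: none >= 99, wrap to smallest pos 51 -> NB
Op 6: remove NB -> ring=[53:NA]
Final route key 51: smallest pos >= 51 is 53 -> NA

Answer: NA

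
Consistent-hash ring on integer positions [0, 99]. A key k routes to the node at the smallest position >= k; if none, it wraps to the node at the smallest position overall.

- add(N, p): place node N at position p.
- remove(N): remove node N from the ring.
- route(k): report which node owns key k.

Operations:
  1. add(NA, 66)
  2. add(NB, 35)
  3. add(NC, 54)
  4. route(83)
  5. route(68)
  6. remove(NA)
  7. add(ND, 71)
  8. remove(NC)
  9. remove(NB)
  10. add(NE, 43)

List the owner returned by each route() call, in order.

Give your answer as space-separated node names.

Answer: NB NB

Derivation:
Op 1: add NA@66 -> ring=[66:NA]
Op 2: add NB@35 -> ring=[35:NB,66:NA]
Op 3: add NC@54 -> ring=[35:NB,54:NC,66:NA]
Op 4: route key 83: none >= 83, wrap to smallest pos 35 -> NB
Op 5: route key 68: none >= 68, wrap to smallest pos 35 -> NB
Op 6: remove NA -> ring=[35:NB,54:NC]
Op 7: add ND@71 -> ring=[35:NB,54:NC,71:ND]
Op 8: remove NC -> ring=[35:NB,71:ND]
Op 9: remove NB -> ring=[71:ND]
Op 10: add NE@43 -> ring=[43:NE,71:ND]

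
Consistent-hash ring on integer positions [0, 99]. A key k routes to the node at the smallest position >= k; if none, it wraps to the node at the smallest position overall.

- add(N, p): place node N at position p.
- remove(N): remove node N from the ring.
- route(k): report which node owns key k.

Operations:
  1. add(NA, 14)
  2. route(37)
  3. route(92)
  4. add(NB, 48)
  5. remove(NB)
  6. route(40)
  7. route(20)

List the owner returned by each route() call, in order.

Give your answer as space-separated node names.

Op 1: add NA@14 -> ring=[14:NA]
Op 2: route key 37: none >= 37, wrap to smallest pos 14 -> NA
Op 3: route key 92: none >= 92, wrap to smallest pos 14 -> NA
Op 4: add NB@48 -> ring=[14:NA,48:NB]
Op 5: remove NB -> ring=[14:NA]
Op 6: route key 40: none >= 40, wrap to smallest pos 14 -> NA
Op 7: route key 20: none >= 20, wrap to smallest pos 14 -> NA

Answer: NA NA NA NA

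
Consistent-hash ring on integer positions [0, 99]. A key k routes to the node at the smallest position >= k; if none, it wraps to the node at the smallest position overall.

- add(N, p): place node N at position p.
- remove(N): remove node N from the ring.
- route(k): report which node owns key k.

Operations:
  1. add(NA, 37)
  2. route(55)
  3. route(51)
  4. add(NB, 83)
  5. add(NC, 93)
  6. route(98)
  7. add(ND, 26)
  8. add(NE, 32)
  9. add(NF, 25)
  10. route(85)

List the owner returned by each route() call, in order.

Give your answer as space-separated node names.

Op 1: add NA@37 -> ring=[37:NA]
Op 2: route key 55: none >= 55, wrap to smallest pos 37 -> NA
Op 3: route key 51: none >= 51, wrap to smallest pos 37 -> NA
Op 4: add NB@83 -> ring=[37:NA,83:NB]
Op 5: add NC@93 -> ring=[37:NA,83:NB,93:NC]
Op 6: route key 98: none >= 98, wrap to smallest pos 37 -> NA
Op 7: add ND@26 -> ring=[26:ND,37:NA,83:NB,93:NC]
Op 8: add NE@32 -> ring=[26:ND,32:NE,37:NA,83:NB,93:NC]
Op 9: add NF@25 -> ring=[25:NF,26:ND,32:NE,37:NA,83:NB,93:NC]
Op 10: route key 85: smallest pos >= 85 is 93 -> NC

Answer: NA NA NA NC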